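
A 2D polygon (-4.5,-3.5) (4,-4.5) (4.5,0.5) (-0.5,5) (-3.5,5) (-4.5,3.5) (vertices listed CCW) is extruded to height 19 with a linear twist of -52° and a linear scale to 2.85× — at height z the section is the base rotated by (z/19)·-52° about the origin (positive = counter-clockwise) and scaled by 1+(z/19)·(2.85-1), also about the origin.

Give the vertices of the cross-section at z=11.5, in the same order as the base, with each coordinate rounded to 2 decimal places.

Cross-section at z=11.5: (-12.01,-1.35) (2.25,-12.56) (8.69,-4.08) (4.63,9.59) (-0.79,12.91) (-4.26,11.31)

t = z/height = 11.5/19 = 0.605263
s = 1 + (scale-1)·z/height = 1 + (2.85-1)·11.5/19 = 2.119737
θ = twist·z/height = -52°·11.5/19 = -31.4737° = -0.549319 rad
cos θ = 0.852880, sin θ = -0.522107 (intermediates below are computed at full precision and shown rounded to 5 d.p.)
v1: (-4.5,-3.5) → rotate → (-5.66533,-0.63560) → ×s → (-12.00902,-1.34730) → (-12.01,-1.35)
v2: (4,-4.5) → rotate → (1.06204,-5.92639) → ×s → (2.25124,-12.56238) → (2.25,-12.56)
v3: (4.5,0.5) → rotate → (4.09901,-1.92304) → ×s → (8.68883,-4.07634) → (8.69,-4.08)
v4: (-0.5,5) → rotate → (2.18409,4.52545) → ×s → (4.62971,9.59277) → (4.63,9.59)
v5: (-3.5,5) → rotate → (-0.37455,6.09177) → ×s → (-0.79394,12.91296) → (-0.79,12.91)
v6: (-4.5,3.5) → rotate → (-2.01059,5.33456) → ×s → (-4.26191,11.30787) → (-4.26,11.31)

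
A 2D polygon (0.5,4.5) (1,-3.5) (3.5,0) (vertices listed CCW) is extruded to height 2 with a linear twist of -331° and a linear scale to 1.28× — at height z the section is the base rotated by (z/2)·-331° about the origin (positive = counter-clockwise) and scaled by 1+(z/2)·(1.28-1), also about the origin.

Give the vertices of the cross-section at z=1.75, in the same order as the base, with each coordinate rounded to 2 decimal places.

Cross-section at z=1.75: (-5.07,2.47) (4.52,-0.29) (1.46,4.10)

t = z/height = 1.75/2 = 0.875
s = 1 + (scale-1)·z/height = 1 + (1.28-1)·1.75/2 = 1.245000
θ = twist·z/height = -331°·1.75/2 = -289.6250° = -5.054910 rad
cos θ = 0.335863, sin θ = 0.941911 (intermediates below are computed at full precision and shown rounded to 5 d.p.)
v1: (0.5,4.5) → rotate → (-4.07067,1.98234) → ×s → (-5.06798,2.46801) → (-5.07,2.47)
v2: (1,-3.5) → rotate → (3.63255,-0.23361) → ×s → (4.52253,-0.29084) → (4.52,-0.29)
v3: (3.5,0) → rotate → (1.17552,3.29669) → ×s → (1.46352,4.10438) → (1.46,4.10)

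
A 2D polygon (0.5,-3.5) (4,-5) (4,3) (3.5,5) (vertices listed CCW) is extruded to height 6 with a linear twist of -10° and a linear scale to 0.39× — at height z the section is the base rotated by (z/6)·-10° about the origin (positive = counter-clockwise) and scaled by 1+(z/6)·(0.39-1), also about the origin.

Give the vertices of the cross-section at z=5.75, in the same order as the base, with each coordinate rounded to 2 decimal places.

Cross-section at z=5.75: (-0.04,-1.47) (1.29,-2.32) (1.85,0.95) (1.78,1.81)

t = z/height = 5.75/6 = 0.958333
s = 1 + (scale-1)·z/height = 1 + (0.39-1)·5.75/6 = 0.415417
θ = twist·z/height = -10°·5.75/6 = -9.5833° = -0.167261 rad
cos θ = 0.986045, sin θ = -0.166482 (intermediates below are computed at full precision and shown rounded to 5 d.p.)
v1: (0.5,-3.5) → rotate → (-0.08966,-3.53440) → ×s → (-0.03725,-1.46825) → (-0.04,-1.47)
v2: (4,-5) → rotate → (3.11177,-5.59615) → ×s → (1.29268,-2.32473) → (1.29,-2.32)
v3: (4,3) → rotate → (4.44362,2.29221) → ×s → (1.84596,0.95222) → (1.85,0.95)
v4: (3.5,5) → rotate → (4.28357,4.34754) → ×s → (1.77946,1.80604) → (1.78,1.81)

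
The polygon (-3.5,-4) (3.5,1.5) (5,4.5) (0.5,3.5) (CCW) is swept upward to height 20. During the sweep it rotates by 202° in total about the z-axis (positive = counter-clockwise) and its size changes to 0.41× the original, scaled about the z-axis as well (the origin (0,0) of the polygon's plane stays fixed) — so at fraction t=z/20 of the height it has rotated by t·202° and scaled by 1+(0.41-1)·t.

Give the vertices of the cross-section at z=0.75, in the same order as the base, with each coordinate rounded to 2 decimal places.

t = z/height = 0.75/20 = 0.0375
s = 1 + (scale-1)·z/height = 1 + (0.41-1)·0.75/20 = 0.977875
θ = twist·z/height = 202°·0.75/20 = 7.5750° = 0.132209 rad
cos θ = 0.991273, sin θ = 0.131824 (intermediates below are computed at full precision and shown rounded to 5 d.p.)
v1: (-3.5,-4) → rotate → (-2.94216,-4.42648) → ×s → (-2.87707,-4.32854) → (-2.88,-4.33)
v2: (3.5,1.5) → rotate → (3.27172,1.94829) → ×s → (3.19933,1.90519) → (3.20,1.91)
v3: (5,4.5) → rotate → (4.36316,5.11985) → ×s → (4.26662,5.00657) → (4.27,5.01)
v4: (0.5,3.5) → rotate → (0.03425,3.53537) → ×s → (0.03350,3.45715) → (0.03,3.46)

Cross-section at z=0.75: (-2.88,-4.33) (3.20,1.91) (4.27,5.01) (0.03,3.46)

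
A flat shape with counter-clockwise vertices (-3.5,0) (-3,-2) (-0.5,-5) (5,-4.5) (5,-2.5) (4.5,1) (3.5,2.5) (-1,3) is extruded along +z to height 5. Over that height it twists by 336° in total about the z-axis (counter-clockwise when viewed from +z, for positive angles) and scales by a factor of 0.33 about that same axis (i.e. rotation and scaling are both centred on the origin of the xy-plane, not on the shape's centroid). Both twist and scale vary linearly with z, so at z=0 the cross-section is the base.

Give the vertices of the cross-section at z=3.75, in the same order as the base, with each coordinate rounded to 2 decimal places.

t = z/height = 3.75/5 = 0.75
s = 1 + (scale-1)·z/height = 1 + (0.33-1)·3.75/5 = 0.497500
θ = twist·z/height = 336°·3.75/5 = 252.0000° = 4.398230 rad
cos θ = -0.309017, sin θ = -0.951057 (intermediates below are computed at full precision and shown rounded to 5 d.p.)
v1: (-3.5,0) → rotate → (1.08156,3.32870) → ×s → (0.53808,1.65603) → (0.54,1.66)
v2: (-3,-2) → rotate → (-0.97506,3.47120) → ×s → (-0.48509,1.72692) → (-0.49,1.73)
v3: (-0.5,-5) → rotate → (-4.60077,2.02061) → ×s → (-2.28889,1.00526) → (-2.29,1.01)
v4: (5,-4.5) → rotate → (-5.82484,-3.36471) → ×s → (-2.89786,-1.67394) → (-2.90,-1.67)
v5: (5,-2.5) → rotate → (-3.92273,-3.98274) → ×s → (-1.95156,-1.98141) → (-1.95,-1.98)
v6: (4.5,1) → rotate → (-0.43952,-4.58877) → ×s → (-0.21866,-2.28291) → (-0.22,-2.28)
v7: (3.5,2.5) → rotate → (1.29608,-4.10124) → ×s → (0.64480,-2.04037) → (0.64,-2.04)
v8: (-1,3) → rotate → (3.16219,0.02401) → ×s → (1.57319,0.01194) → (1.57,0.01)

Cross-section at z=3.75: (0.54,1.66) (-0.49,1.73) (-2.29,1.01) (-2.90,-1.67) (-1.95,-1.98) (-0.22,-2.28) (0.64,-2.04) (1.57,0.01)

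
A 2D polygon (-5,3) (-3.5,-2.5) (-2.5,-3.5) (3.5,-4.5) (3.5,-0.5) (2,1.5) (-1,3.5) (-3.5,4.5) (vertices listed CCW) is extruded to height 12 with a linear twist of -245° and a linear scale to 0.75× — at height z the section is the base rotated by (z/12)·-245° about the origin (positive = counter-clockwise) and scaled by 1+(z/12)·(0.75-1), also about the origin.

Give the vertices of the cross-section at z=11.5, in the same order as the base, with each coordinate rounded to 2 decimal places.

Cross-section at z=11.5: (0.33,-4.42) (3.09,-1.08) (3.27,-0.02) (1.26,4.15) (-1.22,2.39) (-1.81,0.58) (-1.74,-2.16) (-1.26,-4.15)

t = z/height = 11.5/12 = 0.958333
s = 1 + (scale-1)·z/height = 1 + (0.75-1)·11.5/12 = 0.760417
θ = twist·z/height = -245°·11.5/12 = -234.7917° = -4.097888 rad
cos θ = -0.576551, sin θ = 0.817061 (intermediates below are computed at full precision and shown rounded to 5 d.p.)
v1: (-5,3) → rotate → (0.43157,-5.81496) → ×s → (0.32818,-4.42179) → (0.33,-4.42)
v2: (-3.5,-2.5) → rotate → (4.06058,-1.41834) → ×s → (3.08773,-1.07853) → (3.09,-1.08)
v3: (-2.5,-3.5) → rotate → (4.30109,-0.02472) → ×s → (3.27062,-0.01880) → (3.27,-0.02)
v4: (3.5,-4.5) → rotate → (1.65885,5.45419) → ×s → (1.26141,4.14746) → (1.26,4.15)
v5: (3.5,-0.5) → rotate → (-1.60940,3.14799) → ×s → (-1.22381,2.39378) → (-1.22,2.39)
v6: (2,1.5) → rotate → (-2.37869,0.76930) → ×s → (-1.80880,0.58499) → (-1.81,0.58)
v7: (-1,3.5) → rotate → (-2.28316,-2.83499) → ×s → (-1.73615,-2.15577) → (-1.74,-2.16)
v8: (-3.5,4.5) → rotate → (-1.65885,-5.45419) → ×s → (-1.26141,-4.14746) → (-1.26,-4.15)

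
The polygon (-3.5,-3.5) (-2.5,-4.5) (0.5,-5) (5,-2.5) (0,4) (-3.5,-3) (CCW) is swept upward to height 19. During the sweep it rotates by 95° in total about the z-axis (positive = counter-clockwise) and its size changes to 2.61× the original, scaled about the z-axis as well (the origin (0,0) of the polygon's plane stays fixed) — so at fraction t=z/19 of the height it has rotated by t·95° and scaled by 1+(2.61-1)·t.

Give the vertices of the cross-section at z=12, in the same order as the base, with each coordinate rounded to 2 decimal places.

Cross-section at z=12: (2.58,-9.64) (5.34,-8.90) (9.24,-4.17) (9.41,6.21) (-6.99,4.03) (1.71,-9.14)

t = z/height = 12/19 = 0.631579
s = 1 + (scale-1)·z/height = 1 + (2.61-1)·12/19 = 2.016842
θ = twist·z/height = 95°·12/19 = 60.0000° = 1.047198 rad
cos θ = 0.500000, sin θ = 0.866025 (intermediates below are computed at full precision and shown rounded to 5 d.p.)
v1: (-3.5,-3.5) → rotate → (1.28109,-4.78109) → ×s → (2.58375,-9.64270) → (2.58,-9.64)
v2: (-2.5,-4.5) → rotate → (2.64711,-4.41506) → ×s → (5.33881,-8.90449) → (5.34,-8.90)
v3: (0.5,-5) → rotate → (4.58013,-2.06699) → ×s → (9.23739,-4.16879) → (9.24,-4.17)
v4: (5,-2.5) → rotate → (4.66506,3.08013) → ×s → (9.40870,6.21213) → (9.41,6.21)
v5: (0,4) → rotate → (-3.46410,2.00000) → ×s → (-6.98655,4.03368) → (-6.99,4.03)
v6: (-3.5,-3) → rotate → (0.84808,-4.53109) → ×s → (1.71044,-9.13849) → (1.71,-9.14)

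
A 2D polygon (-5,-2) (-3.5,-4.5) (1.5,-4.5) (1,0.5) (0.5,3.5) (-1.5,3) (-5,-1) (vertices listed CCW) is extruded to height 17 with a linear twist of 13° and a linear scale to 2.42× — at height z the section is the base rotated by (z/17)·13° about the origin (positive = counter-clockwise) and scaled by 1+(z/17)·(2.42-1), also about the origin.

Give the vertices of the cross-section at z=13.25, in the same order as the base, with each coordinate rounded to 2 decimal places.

t = z/height = 13.25/17 = 0.779412
s = 1 + (scale-1)·z/height = 1 + (2.42-1)·13.25/17 = 2.106765
θ = twist·z/height = 13°·13.25/17 = 10.1324° = 0.176843 rad
cos θ = 0.984404, sin θ = 0.175923 (intermediates below are computed at full precision and shown rounded to 5 d.p.)
v1: (-5,-2) → rotate → (-4.57017,-2.84842) → ×s → (-9.62828,-6.00095) → (-9.63,-6.00)
v2: (-3.5,-4.5) → rotate → (-2.65376,-5.04555) → ×s → (-5.59085,-10.62978) → (-5.59,-10.63)
v3: (1.5,-4.5) → rotate → (2.26826,-4.16593) → ×s → (4.77869,-8.77664) → (4.78,-8.78)
v4: (1,0.5) → rotate → (0.89644,0.66812) → ×s → (1.88859,1.40758) → (1.89,1.41)
v5: (0.5,3.5) → rotate → (-0.12353,3.53338) → ×s → (-0.26024,7.44399) → (-0.26,7.44)
v6: (-1.5,3) → rotate → (-2.00437,2.68933) → ×s → (-4.22274,5.66578) → (-4.22,5.67)
v7: (-5,-1) → rotate → (-4.74610,-1.86402) → ×s → (-9.99891,-3.92705) → (-10.00,-3.93)

Cross-section at z=13.25: (-9.63,-6.00) (-5.59,-10.63) (4.78,-8.78) (1.89,1.41) (-0.26,7.44) (-4.22,5.67) (-10.00,-3.93)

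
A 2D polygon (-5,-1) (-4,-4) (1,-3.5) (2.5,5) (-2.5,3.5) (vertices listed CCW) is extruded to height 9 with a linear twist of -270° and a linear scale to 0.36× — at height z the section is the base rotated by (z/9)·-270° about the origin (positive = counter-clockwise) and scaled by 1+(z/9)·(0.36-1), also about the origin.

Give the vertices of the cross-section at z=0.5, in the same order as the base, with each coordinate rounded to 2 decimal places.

Cross-section at z=0.5: (-4.91,0.32) (-4.72,-2.73) (0.06,-3.51) (3.58,4.03) (-1.46,3.88)

t = z/height = 0.5/9 = 0.0555556
s = 1 + (scale-1)·z/height = 1 + (0.36-1)·0.5/9 = 0.964444
θ = twist·z/height = -270°·0.5/9 = -15.0000° = -0.261799 rad
cos θ = 0.965926, sin θ = -0.258819 (intermediates below are computed at full precision and shown rounded to 5 d.p.)
v1: (-5,-1) → rotate → (-5.08845,0.32817) → ×s → (-4.90753,0.31650) → (-4.91,0.32)
v2: (-4,-4) → rotate → (-4.89898,-2.82843) → ×s → (-4.72479,-2.72786) → (-4.72,-2.73)
v3: (1,-3.5) → rotate → (0.06006,-3.63956) → ×s → (0.05792,-3.51015) → (0.06,-3.51)
v4: (2.5,5) → rotate → (3.70891,4.18258) → ×s → (3.57704,4.03387) → (3.58,4.03)
v5: (-2.5,3.5) → rotate → (-1.50895,4.02779) → ×s → (-1.45530,3.88458) → (-1.46,3.88)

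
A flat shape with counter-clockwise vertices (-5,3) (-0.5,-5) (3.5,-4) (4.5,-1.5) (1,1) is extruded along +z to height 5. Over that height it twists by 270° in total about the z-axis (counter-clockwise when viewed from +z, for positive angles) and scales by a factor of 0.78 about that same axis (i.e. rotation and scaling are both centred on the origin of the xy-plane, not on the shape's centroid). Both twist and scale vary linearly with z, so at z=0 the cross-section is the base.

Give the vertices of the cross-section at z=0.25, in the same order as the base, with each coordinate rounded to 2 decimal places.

Cross-section at z=0.25: (-5.50,1.73) (0.67,-4.92) (4.29,-3.04) (4.67,-0.40) (0.73,1.19)

t = z/height = 0.25/5 = 0.05
s = 1 + (scale-1)·z/height = 1 + (0.78-1)·0.25/5 = 0.989000
θ = twist·z/height = 270°·0.25/5 = 13.5000° = 0.235619 rad
cos θ = 0.972370, sin θ = 0.233445 (intermediates below are computed at full precision and shown rounded to 5 d.p.)
v1: (-5,3) → rotate → (-5.56219,1.74988) → ×s → (-5.50100,1.73063) → (-5.50,1.73)
v2: (-0.5,-5) → rotate → (0.68104,-4.97857) → ×s → (0.67355,-4.92381) → (0.67,-4.92)
v3: (3.5,-4) → rotate → (4.33708,-3.07242) → ×s → (4.28937,-3.03862) → (4.29,-3.04)
v4: (4.5,-1.5) → rotate → (4.72583,-0.40805) → ×s → (4.67385,-0.40356) → (4.67,-0.40)
v5: (1,1) → rotate → (0.73892,1.20582) → ×s → (0.73080,1.19255) → (0.73,1.19)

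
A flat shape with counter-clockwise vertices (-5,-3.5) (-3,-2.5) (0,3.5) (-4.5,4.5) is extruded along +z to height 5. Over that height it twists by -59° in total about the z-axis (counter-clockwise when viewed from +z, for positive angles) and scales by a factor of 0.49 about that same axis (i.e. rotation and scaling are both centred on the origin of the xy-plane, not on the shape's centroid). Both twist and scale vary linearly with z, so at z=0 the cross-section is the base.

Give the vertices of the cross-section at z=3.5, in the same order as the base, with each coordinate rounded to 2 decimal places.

t = z/height = 3.5/5 = 0.7
s = 1 + (scale-1)·z/height = 1 + (0.49-1)·3.5/5 = 0.643000
θ = twist·z/height = -59°·3.5/5 = -41.3000° = -0.720821 rad
cos θ = 0.751264, sin θ = -0.660002 (intermediates below are computed at full precision and shown rounded to 5 d.p.)
v1: (-5,-3.5) → rotate → (-6.06633,0.67058) → ×s → (-3.90065,0.43119) → (-3.90,0.43)
v2: (-3,-2.5) → rotate → (-3.90380,0.10184) → ×s → (-2.51014,0.06549) → (-2.51,0.07)
v3: (0,3.5) → rotate → (2.31001,2.62942) → ×s → (1.48533,1.69072) → (1.49,1.69)
v4: (-4.5,4.5) → rotate → (-0.41068,6.35070) → ×s → (-0.26407,4.08350) → (-0.26,4.08)

Cross-section at z=3.5: (-3.90,0.43) (-2.51,0.07) (1.49,1.69) (-0.26,4.08)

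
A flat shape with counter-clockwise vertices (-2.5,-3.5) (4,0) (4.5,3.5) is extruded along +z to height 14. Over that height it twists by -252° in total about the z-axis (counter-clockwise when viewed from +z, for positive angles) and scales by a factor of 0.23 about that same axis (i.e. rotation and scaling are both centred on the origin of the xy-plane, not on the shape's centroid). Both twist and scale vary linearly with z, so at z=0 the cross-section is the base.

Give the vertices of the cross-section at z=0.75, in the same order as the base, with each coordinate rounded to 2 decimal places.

t = z/height = 0.75/14 = 0.0535714
s = 1 + (scale-1)·z/height = 1 + (0.23-1)·0.75/14 = 0.958750
θ = twist·z/height = -252°·0.75/14 = -13.5000° = -0.235619 rad
cos θ = 0.972370, sin θ = -0.233445 (intermediates below are computed at full precision and shown rounded to 5 d.p.)
v1: (-2.5,-3.5) → rotate → (-3.24798,-2.81968) → ×s → (-3.11400,-2.70337) → (-3.11,-2.70)
v2: (4,0) → rotate → (3.88948,-0.93378) → ×s → (3.72904,-0.89526) → (3.73,-0.90)
v3: (4.5,3.5) → rotate → (5.19272,2.35279) → ×s → (4.97852,2.25574) → (4.98,2.26)

Cross-section at z=0.75: (-3.11,-2.70) (3.73,-0.90) (4.98,2.26)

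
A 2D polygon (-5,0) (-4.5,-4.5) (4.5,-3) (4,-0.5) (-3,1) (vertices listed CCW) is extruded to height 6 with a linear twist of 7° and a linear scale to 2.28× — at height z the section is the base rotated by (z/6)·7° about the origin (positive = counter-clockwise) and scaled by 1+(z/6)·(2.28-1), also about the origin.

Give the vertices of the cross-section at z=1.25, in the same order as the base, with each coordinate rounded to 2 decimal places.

Cross-section at z=1.25: (-6.33,-0.16) (-5.55,-5.84) (5.79,-3.65) (5.08,-0.50) (-3.83,1.17)

t = z/height = 1.25/6 = 0.208333
s = 1 + (scale-1)·z/height = 1 + (2.28-1)·1.25/6 = 1.266667
θ = twist·z/height = 7°·1.25/6 = 1.4583° = 0.025453 rad
cos θ = 0.999676, sin θ = 0.025450 (intermediates below are computed at full precision and shown rounded to 5 d.p.)
v1: (-5,0) → rotate → (-4.99838,-0.12725) → ×s → (-6.33128,-0.16118) → (-6.33,-0.16)
v2: (-4.5,-4.5) → rotate → (-4.38402,-4.61307) → ×s → (-5.55309,-5.84322) → (-5.55,-5.84)
v3: (4.5,-3) → rotate → (4.57489,-2.88450) → ×s → (5.79486,-3.65370) → (5.79,-3.65)
v4: (4,-0.5) → rotate → (4.01143,-0.39804) → ×s → (5.08114,-0.50418) → (5.08,-0.50)
v5: (-3,1) → rotate → (-3.02448,0.92333) → ×s → (-3.83101,1.16955) → (-3.83,1.17)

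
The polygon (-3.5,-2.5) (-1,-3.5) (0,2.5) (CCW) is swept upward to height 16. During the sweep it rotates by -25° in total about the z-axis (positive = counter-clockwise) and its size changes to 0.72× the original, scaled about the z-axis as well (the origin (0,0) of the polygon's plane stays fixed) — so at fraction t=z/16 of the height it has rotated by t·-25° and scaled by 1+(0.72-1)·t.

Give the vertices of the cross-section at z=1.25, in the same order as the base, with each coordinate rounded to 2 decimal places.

Cross-section at z=1.25: (-3.50,-2.33) (-1.09,-3.39) (0.08,2.44)

t = z/height = 1.25/16 = 0.078125
s = 1 + (scale-1)·z/height = 1 + (0.72-1)·1.25/16 = 0.978125
θ = twist·z/height = -25°·1.25/16 = -1.9531° = -0.034088 rad
cos θ = 0.999419, sin θ = -0.034082 (intermediates below are computed at full precision and shown rounded to 5 d.p.)
v1: (-3.5,-2.5) → rotate → (-3.58317,-2.37926) → ×s → (-3.50479,-2.32721) → (-3.50,-2.33)
v2: (-1,-3.5) → rotate → (-1.11871,-3.46388) → ×s → (-1.09423,-3.38811) → (-1.09,-3.39)
v3: (0,2.5) → rotate → (0.08520,2.49855) → ×s → (0.08334,2.44389) → (0.08,2.44)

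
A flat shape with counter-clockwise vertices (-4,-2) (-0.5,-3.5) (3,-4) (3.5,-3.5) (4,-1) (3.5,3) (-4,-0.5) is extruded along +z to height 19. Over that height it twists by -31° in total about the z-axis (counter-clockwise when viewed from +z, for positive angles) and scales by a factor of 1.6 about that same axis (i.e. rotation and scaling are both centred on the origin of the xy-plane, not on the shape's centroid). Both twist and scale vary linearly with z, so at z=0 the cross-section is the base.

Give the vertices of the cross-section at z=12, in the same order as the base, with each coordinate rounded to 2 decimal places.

Cross-section at z=12: (-6.12,-0.75) (-2.27,-4.32) (2.05,-6.58) (2.93,-6.16) (4.73,-3.15) (5.93,2.28) (-5.43,1.20)

t = z/height = 12/19 = 0.631579
s = 1 + (scale-1)·z/height = 1 + (1.6-1)·12/19 = 1.378947
θ = twist·z/height = -31°·12/19 = -19.5789° = -0.341717 rad
cos θ = 0.942181, sin θ = -0.335105 (intermediates below are computed at full precision and shown rounded to 5 d.p.)
v1: (-4,-2) → rotate → (-4.43893,-0.54394) → ×s → (-6.12106,-0.75006) → (-6.12,-0.75)
v2: (-0.5,-3.5) → rotate → (-1.64396,-3.13008) → ×s → (-2.26693,-4.31621) → (-2.27,-4.32)
v3: (3,-4) → rotate → (1.48612,-4.77404) → ×s → (2.04928,-6.58315) → (2.05,-6.58)
v4: (3.5,-3.5) → rotate → (2.12476,-4.47050) → ×s → (2.92994,-6.16459) → (2.93,-6.16)
v5: (4,-1) → rotate → (3.43362,-2.28260) → ×s → (4.73478,-3.14759) → (4.73,-3.15)
v6: (3.5,3) → rotate → (4.30295,1.65367) → ×s → (5.93354,2.28033) → (5.93,2.28)
v7: (-4,-0.5) → rotate → (-3.93628,0.86933) → ×s → (-5.42792,1.19876) → (-5.43,1.20)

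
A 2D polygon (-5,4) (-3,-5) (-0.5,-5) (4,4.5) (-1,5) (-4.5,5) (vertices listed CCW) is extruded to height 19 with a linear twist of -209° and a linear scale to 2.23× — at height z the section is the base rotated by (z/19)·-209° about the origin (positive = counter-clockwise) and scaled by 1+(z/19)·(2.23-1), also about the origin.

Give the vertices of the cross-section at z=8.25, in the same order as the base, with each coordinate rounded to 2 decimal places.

t = z/height = 8.25/19 = 0.434211
s = 1 + (scale-1)·z/height = 1 + (2.23-1)·8.25/19 = 1.534079
θ = twist·z/height = -209°·8.25/19 = -90.7500° = -1.583886 rad
cos θ = -0.013090, sin θ = -0.999914 (intermediates below are computed at full precision and shown rounded to 5 d.p.)
v1: (-5,4) → rotate → (4.06511,4.94721) → ×s → (6.23619,7.58942) → (6.24,7.59)
v2: (-3,-5) → rotate → (-4.96030,3.06519) → ×s → (-7.60950,4.70224) → (-7.61,4.70)
v3: (-0.5,-5) → rotate → (-4.99303,0.56541) → ×s → (-7.65970,0.86738) → (-7.66,0.87)
v4: (4,4.5) → rotate → (4.44726,-4.05856) → ×s → (6.82244,-6.22615) → (6.82,-6.23)
v5: (-1,5) → rotate → (5.01266,0.93447) → ×s → (7.68982,1.43355) → (7.69,1.43)
v6: (-4.5,5) → rotate → (5.05847,4.43417) → ×s → (7.76010,6.80236) → (7.76,6.80)

Cross-section at z=8.25: (6.24,7.59) (-7.61,4.70) (-7.66,0.87) (6.82,-6.23) (7.69,1.43) (7.76,6.80)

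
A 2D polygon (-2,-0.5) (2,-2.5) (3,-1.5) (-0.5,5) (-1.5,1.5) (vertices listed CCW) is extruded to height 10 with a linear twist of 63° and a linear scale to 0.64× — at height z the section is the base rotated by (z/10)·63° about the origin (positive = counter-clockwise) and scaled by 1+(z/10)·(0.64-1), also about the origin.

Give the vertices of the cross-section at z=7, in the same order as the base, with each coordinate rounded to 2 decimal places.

Cross-section at z=7: (-0.81,-1.31) (2.38,-0.30) (2.39,0.76) (-2.87,2.43) (-1.59,0.02)

t = z/height = 7/10 = 0.7
s = 1 + (scale-1)·z/height = 1 + (0.64-1)·7/10 = 0.748000
θ = twist·z/height = 63°·7/10 = 44.1000° = 0.769690 rad
cos θ = 0.718126, sin θ = 0.695913 (intermediates below are computed at full precision and shown rounded to 5 d.p.)
v1: (-2,-0.5) → rotate → (-1.08830,-1.75089) → ×s → (-0.81405,-1.30966) → (-0.81,-1.31)
v2: (2,-2.5) → rotate → (3.17603,-0.40349) → ×s → (2.37567,-0.30181) → (2.38,-0.30)
v3: (3,-1.5) → rotate → (3.19825,1.01055) → ×s → (2.39229,0.75589) → (2.39,0.76)
v4: (-0.5,5) → rotate → (-3.83863,3.24268) → ×s → (-2.87129,2.42552) → (-2.87,2.43)
v5: (-1.5,1.5) → rotate → (-2.12106,0.03332) → ×s → (-1.58655,0.02492) → (-1.59,0.02)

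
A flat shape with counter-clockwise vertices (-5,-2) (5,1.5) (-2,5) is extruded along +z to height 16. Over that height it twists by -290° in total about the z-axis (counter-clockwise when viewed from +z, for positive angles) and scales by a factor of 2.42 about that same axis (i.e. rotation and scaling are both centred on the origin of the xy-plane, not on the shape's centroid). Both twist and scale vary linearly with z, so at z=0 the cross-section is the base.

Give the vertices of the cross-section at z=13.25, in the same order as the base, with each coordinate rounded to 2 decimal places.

Cross-section at z=13.25: (9.19,-7.27) (-8.25,7.81) (-7.27,-9.19)

t = z/height = 13.25/16 = 0.828125
s = 1 + (scale-1)·z/height = 1 + (2.42-1)·13.25/16 = 2.175938
θ = twist·z/height = -290°·13.25/16 = -240.1563° = -4.191517 rad
cos θ = -0.497636, sin θ = 0.867386 (intermediates below are computed at full precision and shown rounded to 5 d.p.)
v1: (-5,-2) → rotate → (4.22295,-3.34166) → ×s → (9.18888,-7.27123) → (9.19,-7.27)
v2: (5,1.5) → rotate → (-3.78926,3.59047) → ×s → (-8.24519,7.81265) → (-8.25,7.81)
v3: (-2,5) → rotate → (-3.34166,-4.22295) → ×s → (-7.27123,-9.18888) → (-7.27,-9.19)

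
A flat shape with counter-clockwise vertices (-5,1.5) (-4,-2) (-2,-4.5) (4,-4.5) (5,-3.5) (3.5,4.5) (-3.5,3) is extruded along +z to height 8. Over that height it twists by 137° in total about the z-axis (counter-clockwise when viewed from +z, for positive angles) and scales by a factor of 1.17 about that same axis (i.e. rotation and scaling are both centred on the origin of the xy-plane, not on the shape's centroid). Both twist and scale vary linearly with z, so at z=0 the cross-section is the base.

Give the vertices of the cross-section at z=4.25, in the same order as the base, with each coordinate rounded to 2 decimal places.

Cross-section at z=4.25: (-3.18,-4.72) (0.79,-4.81) (4.04,-3.54) (5.98,2.71) (5.26,4.08) (-3.56,5.10) (-4.25,-2.68)

t = z/height = 4.25/8 = 0.53125
s = 1 + (scale-1)·z/height = 1 + (1.17-1)·4.25/8 = 1.090313
θ = twist·z/height = 137°·4.25/8 = 72.7813° = 1.270272 rad
cos θ = 0.296021, sin θ = 0.955182 (intermediates below are computed at full precision and shown rounded to 5 d.p.)
v1: (-5,1.5) → rotate → (-2.91288,-4.33188) → ×s → (-3.17594,-4.72310) → (-3.18,-4.72)
v2: (-4,-2) → rotate → (0.72628,-4.41277) → ×s → (0.79187,-4.81130) → (0.79,-4.81)
v3: (-2,-4.5) → rotate → (3.70628,-3.24246) → ×s → (4.04100,-3.53529) → (4.04,-3.54)
v4: (4,-4.5) → rotate → (5.48240,2.48863) → ×s → (5.97753,2.71339) → (5.98,2.71)
v5: (5,-3.5) → rotate → (4.82324,3.73984) → ×s → (5.25884,4.07759) → (5.26,4.08)
v6: (3.5,4.5) → rotate → (-3.26224,4.67523) → ×s → (-3.55687,5.09746) → (-3.56,5.10)
v7: (-3.5,3) → rotate → (-3.90162,-2.45507) → ×s → (-4.25398,-2.67680) → (-4.25,-2.68)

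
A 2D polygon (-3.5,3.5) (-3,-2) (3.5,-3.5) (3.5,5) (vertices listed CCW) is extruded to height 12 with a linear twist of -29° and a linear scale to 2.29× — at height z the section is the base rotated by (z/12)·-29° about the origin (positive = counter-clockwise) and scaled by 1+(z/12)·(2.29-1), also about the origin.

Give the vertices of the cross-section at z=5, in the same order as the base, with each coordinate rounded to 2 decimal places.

t = z/height = 5/12 = 0.416667
s = 1 + (scale-1)·z/height = 1 + (2.29-1)·5/12 = 1.537500
θ = twist·z/height = -29°·5/12 = -12.0833° = -0.210894 rad
cos θ = 0.977844, sin θ = -0.209334 (intermediates below are computed at full precision and shown rounded to 5 d.p.)
v1: (-3.5,3.5) → rotate → (-2.68979,4.15512) → ×s → (-4.13554,6.38850) → (-4.14,6.39)
v2: (-3,-2) → rotate → (-3.35220,-1.32769) → ×s → (-5.15401,-2.04132) → (-5.15,-2.04)
v3: (3.5,-3.5) → rotate → (2.68979,-4.15512) → ×s → (4.13554,-6.38850) → (4.14,-6.39)
v4: (3.5,5) → rotate → (4.46913,4.15655) → ×s → (6.87128,6.39070) → (6.87,6.39)

Cross-section at z=5: (-4.14,6.39) (-5.15,-2.04) (4.14,-6.39) (6.87,6.39)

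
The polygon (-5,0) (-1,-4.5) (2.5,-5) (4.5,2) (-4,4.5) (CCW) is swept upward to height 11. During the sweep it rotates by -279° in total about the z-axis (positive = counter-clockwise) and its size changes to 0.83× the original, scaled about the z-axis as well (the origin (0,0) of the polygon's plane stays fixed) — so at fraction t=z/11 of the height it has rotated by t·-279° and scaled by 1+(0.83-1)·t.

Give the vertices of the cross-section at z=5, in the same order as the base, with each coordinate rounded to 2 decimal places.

Cross-section at z=5: (2.76,3.69) (-2.77,3.23) (-5.08,0.92) (-1.01,-4.43) (5.54,0.47)

t = z/height = 5/11 = 0.454545
s = 1 + (scale-1)·z/height = 1 + (0.83-1)·5/11 = 0.922727
θ = twist·z/height = -279°·5/11 = -126.8182° = -2.213395 rad
cos θ = -0.599278, sin θ = -0.800541 (intermediates below are computed at full precision and shown rounded to 5 d.p.)
v1: (-5,0) → rotate → (2.99639,4.00271) → ×s → (2.76485,3.69341) → (2.76,3.69)
v2: (-1,-4.5) → rotate → (-3.00316,3.49729) → ×s → (-2.77110,3.22705) → (-2.77,3.23)
v3: (2.5,-5) → rotate → (-5.50090,0.99504) → ×s → (-5.07583,0.91815) → (-5.08,0.92)
v4: (4.5,2) → rotate → (-1.09567,-4.80099) → ×s → (-1.01100,-4.43001) → (-1.01,-4.43)
v5: (-4,4.5) → rotate → (5.99955,0.50542) → ×s → (5.53594,0.46636) → (5.54,0.47)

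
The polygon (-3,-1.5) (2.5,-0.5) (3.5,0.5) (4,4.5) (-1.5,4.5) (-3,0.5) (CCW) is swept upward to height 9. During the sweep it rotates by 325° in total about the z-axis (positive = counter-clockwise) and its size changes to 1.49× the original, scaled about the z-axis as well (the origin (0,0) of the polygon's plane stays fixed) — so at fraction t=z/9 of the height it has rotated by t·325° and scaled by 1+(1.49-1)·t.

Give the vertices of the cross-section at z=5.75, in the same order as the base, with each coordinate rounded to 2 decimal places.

Cross-section at z=5.75: (2.58,3.57) (-3.21,-0.94) (-3.77,-2.71) (-1.91,-7.67) (4.49,-4.32) (3.79,1.25)

t = z/height = 5.75/9 = 0.638889
s = 1 + (scale-1)·z/height = 1 + (1.49-1)·5.75/9 = 1.313056
θ = twist·z/height = 325°·5.75/9 = 207.6389° = 3.623982 rad
cos θ = -0.885889, sin θ = -0.463897 (intermediates below are computed at full precision and shown rounded to 5 d.p.)
v1: (-3,-1.5) → rotate → (1.96182,2.72053) → ×s → (2.57598,3.57220) → (2.58,3.57)
v2: (2.5,-0.5) → rotate → (-2.44667,-0.71680) → ×s → (-3.21261,-0.94120) → (-3.21,-0.94)
v3: (3.5,0.5) → rotate → (-2.86866,-2.06659) → ×s → (-3.76671,-2.71354) → (-3.77,-2.71)
v4: (4,4.5) → rotate → (-1.45602,-5.84209) → ×s → (-1.91183,-7.67099) → (-1.91,-7.67)
v5: (-1.5,4.5) → rotate → (3.41637,-3.29065) → ×s → (4.48589,-4.32081) → (4.49,-4.32)
v6: (-3,0.5) → rotate → (2.88962,0.94875) → ×s → (3.79423,1.24576) → (3.79,1.25)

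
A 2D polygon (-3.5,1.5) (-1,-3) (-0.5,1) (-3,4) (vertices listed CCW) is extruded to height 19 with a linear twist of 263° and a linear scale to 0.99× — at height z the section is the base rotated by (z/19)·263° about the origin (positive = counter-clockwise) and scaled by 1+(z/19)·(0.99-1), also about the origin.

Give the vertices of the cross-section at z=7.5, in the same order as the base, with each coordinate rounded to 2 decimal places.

Cross-section at z=7.5: (-0.62,-3.74) (3.14,-0.25) (-0.85,-0.72) (-3.16,-3.85)

t = z/height = 7.5/19 = 0.394737
s = 1 + (scale-1)·z/height = 1 + (0.99-1)·7.5/19 = 0.996053
θ = twist·z/height = 263°·7.5/19 = 103.8158° = 1.811927 rad
cos θ = -0.238801, sin θ = 0.971069 (intermediates below are computed at full precision and shown rounded to 5 d.p.)
v1: (-3.5,1.5) → rotate → (-0.62080,-3.75694) → ×s → (-0.61835,-3.74211) → (-0.62,-3.74)
v2: (-1,-3) → rotate → (3.15201,-0.25467) → ×s → (3.13956,-0.25366) → (3.14,-0.25)
v3: (-0.5,1) → rotate → (-0.85167,-0.72434) → ×s → (-0.84831,-0.72148) → (-0.85,-0.72)
v4: (-3,4) → rotate → (-3.16787,-3.86841) → ×s → (-3.15537,-3.85314) → (-3.16,-3.85)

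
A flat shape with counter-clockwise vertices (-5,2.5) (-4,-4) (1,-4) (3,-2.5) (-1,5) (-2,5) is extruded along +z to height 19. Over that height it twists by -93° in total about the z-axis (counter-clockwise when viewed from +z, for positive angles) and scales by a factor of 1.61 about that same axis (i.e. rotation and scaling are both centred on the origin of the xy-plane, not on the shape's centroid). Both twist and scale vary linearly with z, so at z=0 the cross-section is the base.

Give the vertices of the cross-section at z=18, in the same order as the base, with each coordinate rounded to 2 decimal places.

Cross-section at z=18: (3.68,8.02) (-6.52,6.10) (-6.26,-1.79) (-3.79,-4.86) (7.83,1.84) (7.78,3.41)

t = z/height = 18/19 = 0.947368
s = 1 + (scale-1)·z/height = 1 + (1.61-1)·18/19 = 1.577895
θ = twist·z/height = -93°·18/19 = -88.1053° = -1.537727 rad
cos θ = 0.033063, sin θ = -0.999453 (intermediates below are computed at full precision and shown rounded to 5 d.p.)
v1: (-5,2.5) → rotate → (2.33332,5.07992) → ×s → (3.68173,8.01559) → (3.68,8.02)
v2: (-4,-4) → rotate → (-4.13007,3.86556) → ×s → (-6.51681,6.09945) → (-6.52,6.10)
v3: (1,-4) → rotate → (-3.96475,-1.13171) → ×s → (-6.25596,-1.78571) → (-6.26,-1.79)
v4: (3,-2.5) → rotate → (-2.39944,-3.08102) → ×s → (-3.78607,-4.86152) → (-3.79,-4.86)
v5: (-1,5) → rotate → (4.96420,1.16477) → ×s → (7.83299,1.83788) → (7.83,1.84)
v6: (-2,5) → rotate → (4.93114,2.16422) → ×s → (7.78082,3.41492) → (7.78,3.41)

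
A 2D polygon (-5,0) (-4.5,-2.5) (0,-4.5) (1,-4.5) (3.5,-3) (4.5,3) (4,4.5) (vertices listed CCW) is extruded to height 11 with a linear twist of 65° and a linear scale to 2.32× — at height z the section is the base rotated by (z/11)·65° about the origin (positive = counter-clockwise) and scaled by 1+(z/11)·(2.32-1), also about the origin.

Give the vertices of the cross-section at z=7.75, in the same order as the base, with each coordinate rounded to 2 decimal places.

t = z/height = 7.75/11 = 0.704545
s = 1 + (scale-1)·z/height = 1 + (2.32-1)·7.75/11 = 1.930000
θ = twist·z/height = 65°·7.75/11 = 45.7955° = 0.799281 rad
cos θ = 0.697222, sin θ = 0.716855 (intermediates below are computed at full precision and shown rounded to 5 d.p.)
v1: (-5,0) → rotate → (-3.48611,-3.58428) → ×s → (-6.72819,-6.91765) → (-6.73,-6.92)
v2: (-4.5,-2.5) → rotate → (-1.34536,-4.96890) → ×s → (-2.59655,-9.58998) → (-2.60,-9.59)
v3: (0,-4.5) → rotate → (3.22585,-3.13750) → ×s → (6.22589,-6.05537) → (6.23,-6.06)
v4: (1,-4.5) → rotate → (3.92307,-2.42064) → ×s → (7.57153,-4.67184) → (7.57,-4.67)
v5: (3.5,-3) → rotate → (4.59084,0.41733) → ×s → (8.86033,0.80544) → (8.86,0.81)
v6: (4.5,3) → rotate → (0.98693,5.31751) → ×s → (1.90478,10.26280) → (1.90,10.26)
v7: (4,4.5) → rotate → (-0.43696,6.00492) → ×s → (-0.84333,11.58950) → (-0.84,11.59)

Cross-section at z=7.75: (-6.73,-6.92) (-2.60,-9.59) (6.23,-6.06) (7.57,-4.67) (8.86,0.81) (1.90,10.26) (-0.84,11.59)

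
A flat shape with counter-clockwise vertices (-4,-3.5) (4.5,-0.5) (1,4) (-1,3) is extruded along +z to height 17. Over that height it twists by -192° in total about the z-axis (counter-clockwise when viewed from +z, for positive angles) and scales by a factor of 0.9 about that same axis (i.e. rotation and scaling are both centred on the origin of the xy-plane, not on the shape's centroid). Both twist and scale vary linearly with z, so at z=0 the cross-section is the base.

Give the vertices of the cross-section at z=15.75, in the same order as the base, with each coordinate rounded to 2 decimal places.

Cross-section at z=15.75: (3.51,3.31) (-4.10,0.30) (-0.77,-3.66) (1.01,-2.69)

t = z/height = 15.75/17 = 0.926471
s = 1 + (scale-1)·z/height = 1 + (0.9-1)·15.75/17 = 0.907353
θ = twist·z/height = -192°·15.75/17 = -177.8824° = -3.104633 rad
cos θ = -0.999317, sin θ = -0.036951 (intermediates below are computed at full precision and shown rounded to 5 d.p.)
v1: (-4,-3.5) → rotate → (3.86794,3.64542) → ×s → (3.50958,3.30768) → (3.51,3.31)
v2: (4.5,-0.5) → rotate → (-4.51540,0.33338) → ×s → (-4.09706,0.30249) → (-4.10,0.30)
v3: (1,4) → rotate → (-0.85151,-4.03422) → ×s → (-0.77262,-3.66046) → (-0.77,-3.66)
v4: (-1,3) → rotate → (1.11017,-2.96100) → ×s → (1.00732,-2.68667) → (1.01,-2.69)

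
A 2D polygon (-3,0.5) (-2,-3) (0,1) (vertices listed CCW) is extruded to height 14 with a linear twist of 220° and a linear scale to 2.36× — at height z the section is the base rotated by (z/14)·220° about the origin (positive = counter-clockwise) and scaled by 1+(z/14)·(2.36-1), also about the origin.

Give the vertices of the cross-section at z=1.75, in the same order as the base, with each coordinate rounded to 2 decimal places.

t = z/height = 1.75/14 = 0.125
s = 1 + (scale-1)·z/height = 1 + (2.36-1)·1.75/14 = 1.170000
θ = twist·z/height = 220°·1.75/14 = 27.5000° = 0.479966 rad
cos θ = 0.887011, sin θ = 0.461749 (intermediates below are computed at full precision and shown rounded to 5 d.p.)
v1: (-3,0.5) → rotate → (-2.89191,-0.94174) → ×s → (-3.38353,-1.10184) → (-3.38,-1.10)
v2: (-2,-3) → rotate → (-0.38878,-3.58453) → ×s → (-0.45487,-4.19390) → (-0.45,-4.19)
v3: (0,1) → rotate → (-0.46175,0.88701) → ×s → (-0.54025,1.03780) → (-0.54,1.04)

Cross-section at z=1.75: (-3.38,-1.10) (-0.45,-4.19) (-0.54,1.04)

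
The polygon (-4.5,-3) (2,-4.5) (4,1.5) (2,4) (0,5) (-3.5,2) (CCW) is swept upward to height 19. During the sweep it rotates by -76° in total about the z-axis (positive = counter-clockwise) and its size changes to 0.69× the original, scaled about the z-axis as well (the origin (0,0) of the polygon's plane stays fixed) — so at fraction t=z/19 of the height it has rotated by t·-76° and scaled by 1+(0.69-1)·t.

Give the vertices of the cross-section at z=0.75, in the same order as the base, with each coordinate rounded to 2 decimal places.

t = z/height = 0.75/19 = 0.0394737
s = 1 + (scale-1)·z/height = 1 + (0.69-1)·0.75/19 = 0.987763
θ = twist·z/height = -76°·0.75/19 = -3.0000° = -0.052360 rad
cos θ = 0.998630, sin θ = -0.052336 (intermediates below are computed at full precision and shown rounded to 5 d.p.)
v1: (-4.5,-3) → rotate → (-4.65084,-2.76038) → ×s → (-4.59393,-2.72660) → (-4.59,-2.73)
v2: (2,-4.5) → rotate → (1.76175,-4.59850) → ×s → (1.74019,-4.54223) → (1.74,-4.54)
v3: (4,1.5) → rotate → (4.07302,1.28860) → ×s → (4.02318,1.27283) → (4.02,1.27)
v4: (2,4) → rotate → (2.20660,3.88985) → ×s → (2.17960,3.84225) → (2.18,3.84)
v5: (0,5) → rotate → (0.26168,4.99315) → ×s → (0.25848,4.93205) → (0.26,4.93)
v6: (-3.5,2) → rotate → (-3.39053,2.18043) → ×s → (-3.34904,2.15375) → (-3.35,2.15)

Cross-section at z=0.75: (-4.59,-2.73) (1.74,-4.54) (4.02,1.27) (2.18,3.84) (0.26,4.93) (-3.35,2.15)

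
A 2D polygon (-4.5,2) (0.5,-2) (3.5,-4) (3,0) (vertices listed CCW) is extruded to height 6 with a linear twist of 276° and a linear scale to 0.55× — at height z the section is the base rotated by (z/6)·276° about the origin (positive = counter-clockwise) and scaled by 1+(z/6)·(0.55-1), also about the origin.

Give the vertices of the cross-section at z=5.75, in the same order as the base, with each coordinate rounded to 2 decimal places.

t = z/height = 5.75/6 = 0.958333
s = 1 + (scale-1)·z/height = 1 + (0.55-1)·5.75/6 = 0.568750
θ = twist·z/height = 276°·5.75/6 = 264.5000° = 4.616396 rad
cos θ = -0.095846, sin θ = -0.995396 (intermediates below are computed at full precision and shown rounded to 5 d.p.)
v1: (-4.5,2) → rotate → (2.42210,4.28759) → ×s → (1.37757,2.43857) → (1.38,2.44)
v2: (0.5,-2) → rotate → (-2.03872,-0.30601) → ×s → (-1.15952,-0.17404) → (-1.16,-0.17)
v3: (3.5,-4) → rotate → (-4.31704,-3.10050) → ×s → (-2.45532,-1.76341) → (-2.46,-1.76)
v4: (3,0) → rotate → (-0.28754,-2.98619) → ×s → (-0.16354,-1.69839) → (-0.16,-1.70)

Cross-section at z=5.75: (1.38,2.44) (-1.16,-0.17) (-2.46,-1.76) (-0.16,-1.70)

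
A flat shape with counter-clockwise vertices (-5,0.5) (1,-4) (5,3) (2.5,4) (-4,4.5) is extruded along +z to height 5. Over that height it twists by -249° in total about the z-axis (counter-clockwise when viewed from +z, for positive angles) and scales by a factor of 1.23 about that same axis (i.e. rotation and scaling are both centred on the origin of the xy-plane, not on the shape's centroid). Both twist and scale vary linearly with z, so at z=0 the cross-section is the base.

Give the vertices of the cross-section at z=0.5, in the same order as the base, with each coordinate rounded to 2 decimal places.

Cross-section at z=0.5: (-4.42,2.62) (-0.79,-4.14) (5.93,0.63) (4.04,2.63) (-1.77,5.90)

t = z/height = 0.5/5 = 0.1
s = 1 + (scale-1)·z/height = 1 + (1.23-1)·0.5/5 = 1.023000
θ = twist·z/height = -249°·0.5/5 = -24.9000° = -0.434587 rad
cos θ = 0.907044, sin θ = -0.421036 (intermediates below are computed at full precision and shown rounded to 5 d.p.)
v1: (-5,0.5) → rotate → (-4.32470,2.55870) → ×s → (-4.42417,2.61755) → (-4.42,2.62)
v2: (1,-4) → rotate → (-0.77710,-4.04921) → ×s → (-0.79497,-4.14234) → (-0.79,-4.14)
v3: (5,3) → rotate → (5.79833,0.61595) → ×s → (5.93169,0.63012) → (5.93,0.63)
v4: (2.5,4) → rotate → (3.95175,2.57559) → ×s → (4.04264,2.63483) → (4.04,2.63)
v5: (-4,4.5) → rotate → (-1.73351,5.76584) → ×s → (-1.77339,5.89846) → (-1.77,5.90)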